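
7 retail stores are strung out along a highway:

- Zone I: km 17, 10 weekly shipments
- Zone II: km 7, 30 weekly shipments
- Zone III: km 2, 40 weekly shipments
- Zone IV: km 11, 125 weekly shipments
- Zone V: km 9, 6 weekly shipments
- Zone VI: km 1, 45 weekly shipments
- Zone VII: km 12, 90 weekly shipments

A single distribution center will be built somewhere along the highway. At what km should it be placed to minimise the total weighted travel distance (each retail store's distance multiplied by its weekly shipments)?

x = 11

For a sum of weighted absolute distances on a line, the optimum is the weighted median (not the mean). Total weight W = 346; half-weight = 173.
Sort by position and accumulate weight:
  km 1 (Zone VI, w=45) → cum 45
  km 2 (Zone III, w=40) → cum 85
  km 7 (Zone II, w=30) → cum 115
  km 9 (Zone V, w=6) → cum 121
  km 11 (Zone IV, w=125) → cum 246  ≥ 173 → median here
  km 12 (Zone VII, w=90) → cum 336
  km 17 (Zone I, w=10) → cum 346
Optimal location: km 11.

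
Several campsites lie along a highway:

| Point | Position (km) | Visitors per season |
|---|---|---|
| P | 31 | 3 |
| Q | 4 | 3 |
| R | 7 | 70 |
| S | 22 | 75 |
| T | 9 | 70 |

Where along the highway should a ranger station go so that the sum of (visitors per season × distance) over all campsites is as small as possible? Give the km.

x = 9

For a sum of weighted absolute distances on a line, the optimum is the weighted median (not the mean). Total weight W = 221; half-weight = 110.5.
Sort by position and accumulate weight:
  km 4 (Q, w=3) → cum 3
  km 7 (R, w=70) → cum 73
  km 9 (T, w=70) → cum 143  ≥ 110.5 → median here
  km 22 (S, w=75) → cum 218
  km 31 (P, w=3) → cum 221
Optimal location: km 9.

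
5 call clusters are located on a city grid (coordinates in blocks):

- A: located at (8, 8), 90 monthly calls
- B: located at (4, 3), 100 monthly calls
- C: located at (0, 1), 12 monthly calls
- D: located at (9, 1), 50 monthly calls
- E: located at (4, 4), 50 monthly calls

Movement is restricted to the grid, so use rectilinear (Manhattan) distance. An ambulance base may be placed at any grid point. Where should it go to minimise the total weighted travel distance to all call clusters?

(4, 3)

Manhattan distance separates: Σwᵢ(|x−xᵢ|+|y−yᵢ|) = Σwᵢ|x−xᵢ| + Σwᵢ|y−yᵢ|, so x and y are optimised independently as 1-D weighted medians.
Total weight W = 302; half = 151.
x-coordinate, sorted with cumulative weight:
  x=0 (C, w=12) cum 12
  x=4 (B, w=100) cum 112
  x=4 (E, w=50) cum 162  ← median
  x=8 (A, w=90) cum 252
  x=9 (D, w=50) cum 302
⇒ x* = 4
y-coordinate, sorted with cumulative weight:
  y=1 (C, w=12) cum 12
  y=1 (D, w=50) cum 62
  y=3 (B, w=100) cum 162  ← median
  y=4 (E, w=50) cum 212
  y=8 (A, w=90) cum 302
⇒ y* = 3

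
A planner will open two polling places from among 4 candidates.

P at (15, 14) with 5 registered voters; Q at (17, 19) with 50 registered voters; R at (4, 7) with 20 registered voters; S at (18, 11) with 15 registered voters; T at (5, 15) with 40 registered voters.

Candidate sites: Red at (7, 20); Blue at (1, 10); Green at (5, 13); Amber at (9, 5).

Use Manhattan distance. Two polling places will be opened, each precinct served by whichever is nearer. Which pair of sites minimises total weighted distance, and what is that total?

{Red, Green}, total 1050

Evaluate every pair (each demand assigned to the nearer of the two):
  {Red, Green}: total = 1050
  {Red, Amber}: total = 1265
  {Red, Blue}: total = 1290
  {Blue, Green}: total = 1380
  {Green, Amber}: total = 1400
  {Blue, Amber}: total = 1880
Best pair: {Red, Green} with total 1050.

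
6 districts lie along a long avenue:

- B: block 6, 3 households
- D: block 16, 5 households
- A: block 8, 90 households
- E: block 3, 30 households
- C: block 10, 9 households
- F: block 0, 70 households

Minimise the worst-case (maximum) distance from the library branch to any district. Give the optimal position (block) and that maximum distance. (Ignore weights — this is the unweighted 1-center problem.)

location 8, max distance 8

The 1-center on a line is the midpoint of the two extreme points: leftmost at 0, rightmost at 16.
Optimal location = (0 + 16)/2 = 8; maximum distance = (16 − 0)/2 = 8.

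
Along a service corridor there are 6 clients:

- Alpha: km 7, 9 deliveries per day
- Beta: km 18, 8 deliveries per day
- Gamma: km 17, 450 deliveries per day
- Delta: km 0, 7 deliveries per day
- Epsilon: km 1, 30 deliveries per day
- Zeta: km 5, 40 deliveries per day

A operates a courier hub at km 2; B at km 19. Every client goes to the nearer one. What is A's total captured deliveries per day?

The indifferent point is the midpoint (2+19)/2 = 10.5; clients left of it (closer to A at 2) go to A, those right go to B.
  Delta at 0 (w=7) → A
  Epsilon at 1 (w=30) → A
  Zeta at 5 (w=40) → A
  Alpha at 7 (w=9) → A
  Gamma at 17 (w=450) → B
  Beta at 18 (w=8) → B
A captures 86; B captures 458.

86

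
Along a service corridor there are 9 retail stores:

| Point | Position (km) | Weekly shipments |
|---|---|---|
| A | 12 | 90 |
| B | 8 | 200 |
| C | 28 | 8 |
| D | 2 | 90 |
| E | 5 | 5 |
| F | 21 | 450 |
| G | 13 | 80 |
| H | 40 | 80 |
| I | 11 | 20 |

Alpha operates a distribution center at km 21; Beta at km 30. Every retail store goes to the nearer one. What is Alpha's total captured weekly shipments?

935

The indifferent point is the midpoint (21+30)/2 = 25.5; retail stores left of it (closer to Alpha at 21) go to Alpha, those right go to Beta.
  D at 2 (w=90) → Alpha
  E at 5 (w=5) → Alpha
  B at 8 (w=200) → Alpha
  I at 11 (w=20) → Alpha
  A at 12 (w=90) → Alpha
  G at 13 (w=80) → Alpha
  F at 21 (w=450) → Alpha
  C at 28 (w=8) → Beta
  H at 40 (w=80) → Beta
Alpha captures 935; Beta captures 88.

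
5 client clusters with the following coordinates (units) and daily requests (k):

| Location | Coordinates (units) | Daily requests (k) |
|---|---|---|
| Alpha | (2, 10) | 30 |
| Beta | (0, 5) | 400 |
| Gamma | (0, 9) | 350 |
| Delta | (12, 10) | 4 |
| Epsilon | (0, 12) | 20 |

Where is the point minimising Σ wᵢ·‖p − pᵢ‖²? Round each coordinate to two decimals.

(0.13, 7.13)

The minimiser of Σwᵢ‖p−pᵢ‖² is the weighted centroid p* = (Σwᵢpᵢ)/(Σwᵢ).
Σwᵢ = 804.
Σwᵢxᵢ = 30·2 + 400·0 + 350·0 + 4·12 + 20·0 = 108.
Σwᵢyᵢ = 30·10 + 400·5 + 350·9 + 4·10 + 20·12 = 5730.
x* = 108/804 = 0.13, y* = 5730/804 = 7.13.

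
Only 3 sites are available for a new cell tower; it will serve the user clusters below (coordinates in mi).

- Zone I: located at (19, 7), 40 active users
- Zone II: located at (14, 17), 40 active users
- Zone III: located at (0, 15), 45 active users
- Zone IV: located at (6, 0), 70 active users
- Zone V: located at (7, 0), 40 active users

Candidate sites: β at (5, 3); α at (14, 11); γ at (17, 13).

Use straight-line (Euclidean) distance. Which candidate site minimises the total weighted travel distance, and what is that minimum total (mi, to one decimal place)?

Total weighted distance at each candidate:
  β (5, 3): total = 2198.7
  α (14, 11): total = 2625.0
  γ (17, 13): total = 3071.4
Minimum is at β with total 2198.7 mi.

β, total 2198.7 mi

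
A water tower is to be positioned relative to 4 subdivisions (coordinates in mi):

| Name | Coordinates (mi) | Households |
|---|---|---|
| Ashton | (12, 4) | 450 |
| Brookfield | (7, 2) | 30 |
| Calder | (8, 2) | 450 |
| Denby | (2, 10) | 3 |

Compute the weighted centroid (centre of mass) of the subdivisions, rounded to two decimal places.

(9.88, 2.99)

The minimiser of Σwᵢ‖p−pᵢ‖² is the weighted centroid p* = (Σwᵢpᵢ)/(Σwᵢ).
Σwᵢ = 933.
Σwᵢxᵢ = 450·12 + 30·7 + 450·8 + 3·2 = 9216.
Σwᵢyᵢ = 450·4 + 30·2 + 450·2 + 3·10 = 2790.
x* = 9216/933 = 9.88, y* = 2790/933 = 2.99.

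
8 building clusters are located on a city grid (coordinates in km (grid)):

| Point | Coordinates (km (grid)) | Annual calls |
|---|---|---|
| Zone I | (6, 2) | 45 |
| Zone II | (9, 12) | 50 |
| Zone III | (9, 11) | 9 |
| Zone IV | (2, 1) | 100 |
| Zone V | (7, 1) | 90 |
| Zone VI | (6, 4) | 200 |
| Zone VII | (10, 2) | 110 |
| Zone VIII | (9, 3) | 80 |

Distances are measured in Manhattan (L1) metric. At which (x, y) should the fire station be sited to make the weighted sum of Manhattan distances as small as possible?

(6, 2)

Manhattan distance separates: Σwᵢ(|x−xᵢ|+|y−yᵢ|) = Σwᵢ|x−xᵢ| + Σwᵢ|y−yᵢ|, so x and y are optimised independently as 1-D weighted medians.
Total weight W = 684; half = 342.
x-coordinate, sorted with cumulative weight:
  x=2 (Zone IV, w=100) cum 100
  x=6 (Zone I, w=45) cum 145
  x=6 (Zone VI, w=200) cum 345  ← median
  x=7 (Zone V, w=90) cum 435
  x=9 (Zone II, w=50) cum 485
  x=9 (Zone III, w=9) cum 494
  x=9 (Zone VIII, w=80) cum 574
  x=10 (Zone VII, w=110) cum 684
⇒ x* = 6
y-coordinate, sorted with cumulative weight:
  y=1 (Zone IV, w=100) cum 100
  y=1 (Zone V, w=90) cum 190
  y=2 (Zone I, w=45) cum 235
  y=2 (Zone VII, w=110) cum 345  ← median
  y=3 (Zone VIII, w=80) cum 425
  y=4 (Zone VI, w=200) cum 625
  y=11 (Zone III, w=9) cum 634
  y=12 (Zone II, w=50) cum 684
⇒ y* = 2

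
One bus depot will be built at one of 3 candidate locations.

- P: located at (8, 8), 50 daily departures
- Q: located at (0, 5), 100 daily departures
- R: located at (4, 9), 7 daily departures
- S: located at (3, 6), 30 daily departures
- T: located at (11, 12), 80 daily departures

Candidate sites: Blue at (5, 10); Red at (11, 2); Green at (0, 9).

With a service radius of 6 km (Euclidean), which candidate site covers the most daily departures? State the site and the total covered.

Green, covering 137

Coverage radius r = 6 km; a point is covered iff (Δx)²+(Δy)² ≤ 6² = 36.
  Blue (5, 10): covers {P, R, S} → 87
  Red (11, 2): covers {none} → 0
  Green (0, 9): covers {Q, R, S} → 137
Maximum coverage at Green: 137 daily departures.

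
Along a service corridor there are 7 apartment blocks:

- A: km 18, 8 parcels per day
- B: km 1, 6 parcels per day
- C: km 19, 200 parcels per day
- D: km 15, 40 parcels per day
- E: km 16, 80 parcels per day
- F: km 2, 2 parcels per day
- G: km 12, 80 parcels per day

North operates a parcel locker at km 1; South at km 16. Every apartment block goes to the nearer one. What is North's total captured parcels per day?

8

The indifferent point is the midpoint (1+16)/2 = 8.5; apartment blocks left of it (closer to North at 1) go to North, those right go to South.
  B at 1 (w=6) → North
  F at 2 (w=2) → North
  G at 12 (w=80) → South
  D at 15 (w=40) → South
  E at 16 (w=80) → South
  A at 18 (w=8) → South
  C at 19 (w=200) → South
North captures 8; South captures 408.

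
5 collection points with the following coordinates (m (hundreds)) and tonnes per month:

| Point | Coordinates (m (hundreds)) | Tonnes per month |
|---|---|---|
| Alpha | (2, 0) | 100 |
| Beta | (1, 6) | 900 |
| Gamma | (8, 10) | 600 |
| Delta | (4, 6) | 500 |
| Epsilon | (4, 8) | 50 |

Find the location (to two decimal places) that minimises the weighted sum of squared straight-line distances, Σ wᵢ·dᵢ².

The minimiser of Σwᵢ‖p−pᵢ‖² is the weighted centroid p* = (Σwᵢpᵢ)/(Σwᵢ).
Σwᵢ = 2150.
Σwᵢxᵢ = 100·2 + 900·1 + 600·8 + 500·4 + 50·4 = 8100.
Σwᵢyᵢ = 100·0 + 900·6 + 600·10 + 500·6 + 50·8 = 14800.
x* = 8100/2150 = 3.77, y* = 14800/2150 = 6.88.

(3.77, 6.88)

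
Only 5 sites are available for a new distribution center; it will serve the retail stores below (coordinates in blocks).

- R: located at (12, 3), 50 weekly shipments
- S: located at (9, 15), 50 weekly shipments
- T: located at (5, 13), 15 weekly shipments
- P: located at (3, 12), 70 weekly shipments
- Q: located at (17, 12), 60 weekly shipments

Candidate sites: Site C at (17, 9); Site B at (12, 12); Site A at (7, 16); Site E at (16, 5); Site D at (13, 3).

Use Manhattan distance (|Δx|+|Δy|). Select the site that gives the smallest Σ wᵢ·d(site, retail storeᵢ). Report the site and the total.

Site B, total 1800 blocks

Total weighted distance at each candidate:
  Site C (17, 9): total = 2860
  Site B (12, 12): total = 1800
  Site A (7, 16): total = 2525
  Site E (16, 5): total = 3315
  Site D (13, 3): total = 3230
Minimum is at Site B with total 1800 blocks.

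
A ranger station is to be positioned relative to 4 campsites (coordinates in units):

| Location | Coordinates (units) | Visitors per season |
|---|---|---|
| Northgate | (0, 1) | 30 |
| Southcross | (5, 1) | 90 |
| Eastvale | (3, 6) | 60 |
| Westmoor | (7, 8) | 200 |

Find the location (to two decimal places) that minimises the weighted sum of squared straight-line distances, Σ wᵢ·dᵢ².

(5.34, 5.47)

The minimiser of Σwᵢ‖p−pᵢ‖² is the weighted centroid p* = (Σwᵢpᵢ)/(Σwᵢ).
Σwᵢ = 380.
Σwᵢxᵢ = 30·0 + 90·5 + 60·3 + 200·7 = 2030.
Σwᵢyᵢ = 30·1 + 90·1 + 60·6 + 200·8 = 2080.
x* = 2030/380 = 5.34, y* = 2080/380 = 5.47.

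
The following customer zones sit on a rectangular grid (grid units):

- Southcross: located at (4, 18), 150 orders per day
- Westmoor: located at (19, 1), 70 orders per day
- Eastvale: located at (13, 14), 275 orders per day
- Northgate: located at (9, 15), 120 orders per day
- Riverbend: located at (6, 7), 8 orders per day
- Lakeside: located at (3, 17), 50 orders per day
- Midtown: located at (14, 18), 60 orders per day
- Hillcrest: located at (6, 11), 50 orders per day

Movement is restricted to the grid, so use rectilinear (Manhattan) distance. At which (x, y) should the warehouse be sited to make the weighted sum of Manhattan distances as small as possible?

(13, 14)

Manhattan distance separates: Σwᵢ(|x−xᵢ|+|y−yᵢ|) = Σwᵢ|x−xᵢ| + Σwᵢ|y−yᵢ|, so x and y are optimised independently as 1-D weighted medians.
Total weight W = 783; half = 391.5.
x-coordinate, sorted with cumulative weight:
  x=3 (Lakeside, w=50) cum 50
  x=4 (Southcross, w=150) cum 200
  x=6 (Riverbend, w=8) cum 208
  x=6 (Hillcrest, w=50) cum 258
  x=9 (Northgate, w=120) cum 378
  x=13 (Eastvale, w=275) cum 653  ← median
  x=14 (Midtown, w=60) cum 713
  x=19 (Westmoor, w=70) cum 783
⇒ x* = 13
y-coordinate, sorted with cumulative weight:
  y=1 (Westmoor, w=70) cum 70
  y=7 (Riverbend, w=8) cum 78
  y=11 (Hillcrest, w=50) cum 128
  y=14 (Eastvale, w=275) cum 403  ← median
  y=15 (Northgate, w=120) cum 523
  y=17 (Lakeside, w=50) cum 573
  y=18 (Southcross, w=150) cum 723
  y=18 (Midtown, w=60) cum 783
⇒ y* = 14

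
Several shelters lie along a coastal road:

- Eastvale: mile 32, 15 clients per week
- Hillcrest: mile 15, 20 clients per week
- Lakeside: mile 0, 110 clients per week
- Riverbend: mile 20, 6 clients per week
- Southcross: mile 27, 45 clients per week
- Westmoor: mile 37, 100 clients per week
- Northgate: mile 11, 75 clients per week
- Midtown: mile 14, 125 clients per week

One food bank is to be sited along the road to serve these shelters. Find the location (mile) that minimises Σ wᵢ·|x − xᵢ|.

For a sum of weighted absolute distances on a line, the optimum is the weighted median (not the mean). Total weight W = 496; half-weight = 248.
Sort by position and accumulate weight:
  mile 0 (Lakeside, w=110) → cum 110
  mile 11 (Northgate, w=75) → cum 185
  mile 14 (Midtown, w=125) → cum 310  ≥ 248 → median here
  mile 15 (Hillcrest, w=20) → cum 330
  mile 20 (Riverbend, w=6) → cum 336
  mile 27 (Southcross, w=45) → cum 381
  mile 32 (Eastvale, w=15) → cum 396
  mile 37 (Westmoor, w=100) → cum 496
Optimal location: mile 14.

x = 14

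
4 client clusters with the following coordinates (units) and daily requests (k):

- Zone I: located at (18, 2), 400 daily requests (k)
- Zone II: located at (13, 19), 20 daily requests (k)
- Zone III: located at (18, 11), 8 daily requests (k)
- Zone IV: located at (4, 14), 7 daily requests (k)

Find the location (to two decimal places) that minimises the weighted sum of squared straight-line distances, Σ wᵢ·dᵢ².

The minimiser of Σwᵢ‖p−pᵢ‖² is the weighted centroid p* = (Σwᵢpᵢ)/(Σwᵢ).
Σwᵢ = 435.
Σwᵢxᵢ = 400·18 + 20·13 + 8·18 + 7·4 = 7632.
Σwᵢyᵢ = 400·2 + 20·19 + 8·11 + 7·14 = 1366.
x* = 7632/435 = 17.54, y* = 1366/435 = 3.14.

(17.54, 3.14)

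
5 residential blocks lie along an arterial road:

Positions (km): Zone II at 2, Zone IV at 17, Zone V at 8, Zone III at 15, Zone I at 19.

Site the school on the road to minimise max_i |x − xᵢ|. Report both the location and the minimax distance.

The 1-center on a line is the midpoint of the two extreme points: leftmost at 2, rightmost at 19.
Optimal location = (2 + 19)/2 = 10.5; maximum distance = (19 − 2)/2 = 8.5.

location 10.5, max distance 8.5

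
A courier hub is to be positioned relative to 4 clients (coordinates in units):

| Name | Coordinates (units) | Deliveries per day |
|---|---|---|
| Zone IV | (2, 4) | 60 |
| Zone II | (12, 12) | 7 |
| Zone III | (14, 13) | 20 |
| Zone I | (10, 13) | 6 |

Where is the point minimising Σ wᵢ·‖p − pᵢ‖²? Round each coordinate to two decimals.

(5.85, 7.12)

The minimiser of Σwᵢ‖p−pᵢ‖² is the weighted centroid p* = (Σwᵢpᵢ)/(Σwᵢ).
Σwᵢ = 93.
Σwᵢxᵢ = 60·2 + 7·12 + 20·14 + 6·10 = 544.
Σwᵢyᵢ = 60·4 + 7·12 + 20·13 + 6·13 = 662.
x* = 544/93 = 5.85, y* = 662/93 = 7.12.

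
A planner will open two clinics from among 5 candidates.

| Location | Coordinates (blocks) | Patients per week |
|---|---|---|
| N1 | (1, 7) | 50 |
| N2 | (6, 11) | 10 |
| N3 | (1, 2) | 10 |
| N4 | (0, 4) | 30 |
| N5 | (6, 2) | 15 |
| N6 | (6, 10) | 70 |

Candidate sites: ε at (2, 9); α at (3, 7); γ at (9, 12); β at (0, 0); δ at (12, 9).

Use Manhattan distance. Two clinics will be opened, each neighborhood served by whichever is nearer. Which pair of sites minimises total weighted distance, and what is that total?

{ε, β}, total 830

Evaluate every pair (each demand assigned to the nearer of the two):
  {ε, β}: total = 830
  {α, γ}: total = 860
  {α, β}: total = 860
  {ε, α}: total = 880
  {α, δ}: total = 960
  {ε, γ}: total = 995
  {ε, δ}: total = 1015
  {γ, β}: total = 1060
  {β, δ}: total = 1240
  {γ, δ}: total = 1925
Best pair: {ε, β} with total 830.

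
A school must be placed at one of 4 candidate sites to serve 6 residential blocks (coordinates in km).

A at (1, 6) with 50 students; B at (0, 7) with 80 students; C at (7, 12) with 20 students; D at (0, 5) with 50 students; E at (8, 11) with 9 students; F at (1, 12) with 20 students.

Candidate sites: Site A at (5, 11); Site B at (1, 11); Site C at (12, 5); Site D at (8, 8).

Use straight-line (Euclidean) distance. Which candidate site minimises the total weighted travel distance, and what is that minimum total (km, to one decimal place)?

Total weighted distance at each candidate:
  Site A (5, 11): total = 1377.1
  Site B (1, 11): total = 1088.6
  Site C (12, 5): total = 2623.2
  Site D (8, 8): total = 1706.9
Minimum is at Site B with total 1088.6 km.

Site B, total 1088.6 km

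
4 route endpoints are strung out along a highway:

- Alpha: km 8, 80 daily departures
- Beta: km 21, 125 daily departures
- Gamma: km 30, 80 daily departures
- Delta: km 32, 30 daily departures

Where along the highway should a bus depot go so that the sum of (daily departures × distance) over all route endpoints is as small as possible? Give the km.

x = 21

For a sum of weighted absolute distances on a line, the optimum is the weighted median (not the mean). Total weight W = 315; half-weight = 157.5.
Sort by position and accumulate weight:
  km 8 (Alpha, w=80) → cum 80
  km 21 (Beta, w=125) → cum 205  ≥ 157.5 → median here
  km 30 (Gamma, w=80) → cum 285
  km 32 (Delta, w=30) → cum 315
Optimal location: km 21.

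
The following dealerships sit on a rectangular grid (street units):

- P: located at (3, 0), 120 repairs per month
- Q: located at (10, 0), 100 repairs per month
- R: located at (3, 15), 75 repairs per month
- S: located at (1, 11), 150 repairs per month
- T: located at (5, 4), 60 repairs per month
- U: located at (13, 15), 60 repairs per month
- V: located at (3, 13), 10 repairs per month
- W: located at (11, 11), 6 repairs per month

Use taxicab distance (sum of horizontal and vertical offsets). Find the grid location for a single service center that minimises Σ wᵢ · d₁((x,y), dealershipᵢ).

(3, 11)

Manhattan distance separates: Σwᵢ(|x−xᵢ|+|y−yᵢ|) = Σwᵢ|x−xᵢ| + Σwᵢ|y−yᵢ|, so x and y are optimised independently as 1-D weighted medians.
Total weight W = 581; half = 290.5.
x-coordinate, sorted with cumulative weight:
  x=1 (S, w=150) cum 150
  x=3 (P, w=120) cum 270
  x=3 (R, w=75) cum 345  ← median
  x=3 (V, w=10) cum 355
  x=5 (T, w=60) cum 415
  x=10 (Q, w=100) cum 515
  x=11 (W, w=6) cum 521
  x=13 (U, w=60) cum 581
⇒ x* = 3
y-coordinate, sorted with cumulative weight:
  y=0 (P, w=120) cum 120
  y=0 (Q, w=100) cum 220
  y=4 (T, w=60) cum 280
  y=11 (S, w=150) cum 430  ← median
  y=11 (W, w=6) cum 436
  y=13 (V, w=10) cum 446
  y=15 (R, w=75) cum 521
  y=15 (U, w=60) cum 581
⇒ y* = 11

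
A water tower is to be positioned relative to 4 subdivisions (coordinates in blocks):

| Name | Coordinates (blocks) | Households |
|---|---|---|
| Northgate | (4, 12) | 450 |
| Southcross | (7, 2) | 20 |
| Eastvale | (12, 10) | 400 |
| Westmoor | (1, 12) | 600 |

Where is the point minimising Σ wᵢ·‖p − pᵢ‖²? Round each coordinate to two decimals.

(4.99, 11.32)

The minimiser of Σwᵢ‖p−pᵢ‖² is the weighted centroid p* = (Σwᵢpᵢ)/(Σwᵢ).
Σwᵢ = 1470.
Σwᵢxᵢ = 450·4 + 20·7 + 400·12 + 600·1 = 7340.
Σwᵢyᵢ = 450·12 + 20·2 + 400·10 + 600·12 = 16640.
x* = 7340/1470 = 4.99, y* = 16640/1470 = 11.32.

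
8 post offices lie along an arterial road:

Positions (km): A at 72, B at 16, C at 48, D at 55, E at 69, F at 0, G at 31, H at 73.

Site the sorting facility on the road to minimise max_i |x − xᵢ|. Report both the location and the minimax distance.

location 36.5, max distance 36.5

The 1-center on a line is the midpoint of the two extreme points: leftmost at 0, rightmost at 73.
Optimal location = (0 + 73)/2 = 36.5; maximum distance = (73 − 0)/2 = 36.5.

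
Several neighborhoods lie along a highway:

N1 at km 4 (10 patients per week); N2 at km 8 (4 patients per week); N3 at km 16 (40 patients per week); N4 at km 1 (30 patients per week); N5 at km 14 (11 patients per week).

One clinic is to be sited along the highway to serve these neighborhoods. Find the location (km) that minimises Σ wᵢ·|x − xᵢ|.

For a sum of weighted absolute distances on a line, the optimum is the weighted median (not the mean). Total weight W = 95; half-weight = 47.5.
Sort by position and accumulate weight:
  km 1 (N4, w=30) → cum 30
  km 4 (N1, w=10) → cum 40
  km 8 (N2, w=4) → cum 44
  km 14 (N5, w=11) → cum 55  ≥ 47.5 → median here
  km 16 (N3, w=40) → cum 95
Optimal location: km 14.

x = 14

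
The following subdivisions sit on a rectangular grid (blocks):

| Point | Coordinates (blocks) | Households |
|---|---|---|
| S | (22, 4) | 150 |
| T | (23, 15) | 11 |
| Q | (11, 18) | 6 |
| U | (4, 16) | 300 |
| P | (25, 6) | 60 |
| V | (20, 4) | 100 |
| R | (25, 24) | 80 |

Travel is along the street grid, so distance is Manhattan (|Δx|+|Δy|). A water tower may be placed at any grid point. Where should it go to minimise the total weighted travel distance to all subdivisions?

Manhattan distance separates: Σwᵢ(|x−xᵢ|+|y−yᵢ|) = Σwᵢ|x−xᵢ| + Σwᵢ|y−yᵢ|, so x and y are optimised independently as 1-D weighted medians.
Total weight W = 707; half = 353.5.
x-coordinate, sorted with cumulative weight:
  x=4 (U, w=300) cum 300
  x=11 (Q, w=6) cum 306
  x=20 (V, w=100) cum 406  ← median
  x=22 (S, w=150) cum 556
  x=23 (T, w=11) cum 567
  x=25 (P, w=60) cum 627
  x=25 (R, w=80) cum 707
⇒ x* = 20
y-coordinate, sorted with cumulative weight:
  y=4 (S, w=150) cum 150
  y=4 (V, w=100) cum 250
  y=6 (P, w=60) cum 310
  y=15 (T, w=11) cum 321
  y=16 (U, w=300) cum 621  ← median
  y=18 (Q, w=6) cum 627
  y=24 (R, w=80) cum 707
⇒ y* = 16

(20, 16)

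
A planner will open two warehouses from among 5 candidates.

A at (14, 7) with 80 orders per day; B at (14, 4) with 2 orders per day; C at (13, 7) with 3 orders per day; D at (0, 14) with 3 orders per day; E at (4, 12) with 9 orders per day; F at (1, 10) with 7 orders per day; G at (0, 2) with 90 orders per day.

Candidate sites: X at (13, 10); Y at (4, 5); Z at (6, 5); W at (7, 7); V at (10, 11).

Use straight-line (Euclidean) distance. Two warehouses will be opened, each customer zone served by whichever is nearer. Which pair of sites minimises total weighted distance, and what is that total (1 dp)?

Evaluate every pair (each demand assigned to the nearer of the two):
  {X, Y}: total = 857.5
  {X, Z}: total = 1025.4
  {Y, V}: total = 1058.8
  {Y, W}: total = 1166.1
  {X, W}: total = 1177.5
  {Z, V}: total = 1223.0
  {Y, Z}: total = 1281.0
  {Z, W}: total = 1326.1
  {W, V}: total = 1386.1
  {X, V}: total = 1634.4
Best pair: {X, Y} with total 857.5.

{X, Y}, total 857.5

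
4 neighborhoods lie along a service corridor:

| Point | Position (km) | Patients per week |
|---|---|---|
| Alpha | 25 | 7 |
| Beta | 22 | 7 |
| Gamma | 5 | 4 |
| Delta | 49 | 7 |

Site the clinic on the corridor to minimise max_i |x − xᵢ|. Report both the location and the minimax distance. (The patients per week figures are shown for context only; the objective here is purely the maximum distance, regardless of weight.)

The 1-center on a line is the midpoint of the two extreme points: leftmost at 5, rightmost at 49.
Optimal location = (5 + 49)/2 = 27; maximum distance = (49 − 5)/2 = 22.

location 27, max distance 22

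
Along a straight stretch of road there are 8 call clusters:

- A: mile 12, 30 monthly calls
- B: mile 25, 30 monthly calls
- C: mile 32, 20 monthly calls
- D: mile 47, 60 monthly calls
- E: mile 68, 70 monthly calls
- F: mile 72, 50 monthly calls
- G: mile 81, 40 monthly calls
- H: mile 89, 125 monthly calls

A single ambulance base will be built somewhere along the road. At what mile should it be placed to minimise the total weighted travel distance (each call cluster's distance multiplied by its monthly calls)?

For a sum of weighted absolute distances on a line, the optimum is the weighted median (not the mean). Total weight W = 425; half-weight = 212.5.
Sort by position and accumulate weight:
  mile 12 (A, w=30) → cum 30
  mile 25 (B, w=30) → cum 60
  mile 32 (C, w=20) → cum 80
  mile 47 (D, w=60) → cum 140
  mile 68 (E, w=70) → cum 210
  mile 72 (F, w=50) → cum 260  ≥ 212.5 → median here
  mile 81 (G, w=40) → cum 300
  mile 89 (H, w=125) → cum 425
Optimal location: mile 72.

x = 72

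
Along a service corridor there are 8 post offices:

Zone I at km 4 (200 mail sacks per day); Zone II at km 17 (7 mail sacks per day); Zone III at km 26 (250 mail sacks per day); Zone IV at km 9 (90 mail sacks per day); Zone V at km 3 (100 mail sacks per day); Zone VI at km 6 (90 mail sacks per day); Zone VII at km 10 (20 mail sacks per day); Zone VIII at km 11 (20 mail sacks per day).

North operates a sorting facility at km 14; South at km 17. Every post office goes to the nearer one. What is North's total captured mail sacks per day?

520

The indifferent point is the midpoint (14+17)/2 = 15.5; post offices left of it (closer to North at 14) go to North, those right go to South.
  Zone V at 3 (w=100) → North
  Zone I at 4 (w=200) → North
  Zone VI at 6 (w=90) → North
  Zone IV at 9 (w=90) → North
  Zone VII at 10 (w=20) → North
  Zone VIII at 11 (w=20) → North
  Zone II at 17 (w=7) → South
  Zone III at 26 (w=250) → South
North captures 520; South captures 257.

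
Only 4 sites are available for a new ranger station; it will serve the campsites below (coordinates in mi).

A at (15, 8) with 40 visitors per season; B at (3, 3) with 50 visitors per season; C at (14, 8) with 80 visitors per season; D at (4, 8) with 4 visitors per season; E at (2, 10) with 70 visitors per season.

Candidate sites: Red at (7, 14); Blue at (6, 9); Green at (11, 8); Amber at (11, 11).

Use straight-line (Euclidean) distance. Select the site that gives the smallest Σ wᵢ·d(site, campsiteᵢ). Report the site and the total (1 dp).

Green, total 1545.1 mi

Total weighted distance at each candidate:
  Red (7, 14): total = 2197.9
  Blue (6, 9): total = 1640.2
  Green (11, 8): total = 1545.1
  Amber (11, 11): total = 1769.4
Minimum is at Green with total 1545.1 mi.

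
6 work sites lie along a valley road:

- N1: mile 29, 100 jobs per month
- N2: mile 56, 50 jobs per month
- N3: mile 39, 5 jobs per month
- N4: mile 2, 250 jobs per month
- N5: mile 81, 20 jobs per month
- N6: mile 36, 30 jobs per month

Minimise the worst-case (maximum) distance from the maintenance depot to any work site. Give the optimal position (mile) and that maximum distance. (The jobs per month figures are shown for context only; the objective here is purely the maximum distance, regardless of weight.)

location 41.5, max distance 39.5

The 1-center on a line is the midpoint of the two extreme points: leftmost at 2, rightmost at 81.
Optimal location = (2 + 81)/2 = 41.5; maximum distance = (81 − 2)/2 = 39.5.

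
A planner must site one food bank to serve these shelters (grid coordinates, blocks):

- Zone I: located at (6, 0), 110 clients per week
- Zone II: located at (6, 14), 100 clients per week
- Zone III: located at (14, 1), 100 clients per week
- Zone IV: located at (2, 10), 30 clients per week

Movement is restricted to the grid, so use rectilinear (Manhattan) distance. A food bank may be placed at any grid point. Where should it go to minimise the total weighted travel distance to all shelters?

Manhattan distance separates: Σwᵢ(|x−xᵢ|+|y−yᵢ|) = Σwᵢ|x−xᵢ| + Σwᵢ|y−yᵢ|, so x and y are optimised independently as 1-D weighted medians.
Total weight W = 340; half = 170.
x-coordinate, sorted with cumulative weight:
  x=2 (Zone IV, w=30) cum 30
  x=6 (Zone I, w=110) cum 140
  x=6 (Zone II, w=100) cum 240  ← median
  x=14 (Zone III, w=100) cum 340
⇒ x* = 6
y-coordinate, sorted with cumulative weight:
  y=0 (Zone I, w=110) cum 110
  y=1 (Zone III, w=100) cum 210  ← median
  y=10 (Zone IV, w=30) cum 240
  y=14 (Zone II, w=100) cum 340
⇒ y* = 1

(6, 1)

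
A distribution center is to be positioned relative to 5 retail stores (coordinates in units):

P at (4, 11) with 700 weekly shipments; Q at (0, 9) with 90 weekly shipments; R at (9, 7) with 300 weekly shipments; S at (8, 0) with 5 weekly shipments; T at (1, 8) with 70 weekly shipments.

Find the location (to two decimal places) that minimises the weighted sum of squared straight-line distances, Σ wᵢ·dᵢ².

The minimiser of Σwᵢ‖p−pᵢ‖² is the weighted centroid p* = (Σwᵢpᵢ)/(Σwᵢ).
Σwᵢ = 1165.
Σwᵢxᵢ = 700·4 + 90·0 + 300·9 + 5·8 + 70·1 = 5610.
Σwᵢyᵢ = 700·11 + 90·9 + 300·7 + 5·0 + 70·8 = 11170.
x* = 5610/1165 = 4.82, y* = 11170/1165 = 9.59.

(4.82, 9.59)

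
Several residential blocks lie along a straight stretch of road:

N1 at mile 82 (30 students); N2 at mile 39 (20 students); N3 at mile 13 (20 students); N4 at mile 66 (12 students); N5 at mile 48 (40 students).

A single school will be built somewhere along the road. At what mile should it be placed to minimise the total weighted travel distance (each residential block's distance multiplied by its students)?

x = 48

For a sum of weighted absolute distances on a line, the optimum is the weighted median (not the mean). Total weight W = 122; half-weight = 61.
Sort by position and accumulate weight:
  mile 13 (N3, w=20) → cum 20
  mile 39 (N2, w=20) → cum 40
  mile 48 (N5, w=40) → cum 80  ≥ 61 → median here
  mile 66 (N4, w=12) → cum 92
  mile 82 (N1, w=30) → cum 122
Optimal location: mile 48.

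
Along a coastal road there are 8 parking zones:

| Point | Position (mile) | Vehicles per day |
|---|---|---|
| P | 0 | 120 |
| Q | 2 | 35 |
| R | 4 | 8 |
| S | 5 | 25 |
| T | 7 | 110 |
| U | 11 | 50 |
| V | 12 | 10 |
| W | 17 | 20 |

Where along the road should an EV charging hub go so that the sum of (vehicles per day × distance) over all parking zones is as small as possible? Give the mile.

For a sum of weighted absolute distances on a line, the optimum is the weighted median (not the mean). Total weight W = 378; half-weight = 189.
Sort by position and accumulate weight:
  mile 0 (P, w=120) → cum 120
  mile 2 (Q, w=35) → cum 155
  mile 4 (R, w=8) → cum 163
  mile 5 (S, w=25) → cum 188
  mile 7 (T, w=110) → cum 298  ≥ 189 → median here
  mile 11 (U, w=50) → cum 348
  mile 12 (V, w=10) → cum 358
  mile 17 (W, w=20) → cum 378
Optimal location: mile 7.

x = 7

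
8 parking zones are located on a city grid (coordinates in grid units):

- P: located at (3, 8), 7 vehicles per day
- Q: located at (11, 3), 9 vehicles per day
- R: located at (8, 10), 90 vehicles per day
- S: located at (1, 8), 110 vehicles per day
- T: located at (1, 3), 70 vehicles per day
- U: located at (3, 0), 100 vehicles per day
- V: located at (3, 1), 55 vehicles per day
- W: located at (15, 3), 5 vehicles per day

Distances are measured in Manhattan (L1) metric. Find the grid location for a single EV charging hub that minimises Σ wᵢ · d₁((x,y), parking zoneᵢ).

Manhattan distance separates: Σwᵢ(|x−xᵢ|+|y−yᵢ|) = Σwᵢ|x−xᵢ| + Σwᵢ|y−yᵢ|, so x and y are optimised independently as 1-D weighted medians.
Total weight W = 446; half = 223.
x-coordinate, sorted with cumulative weight:
  x=1 (S, w=110) cum 110
  x=1 (T, w=70) cum 180
  x=3 (P, w=7) cum 187
  x=3 (U, w=100) cum 287  ← median
  x=3 (V, w=55) cum 342
  x=8 (R, w=90) cum 432
  x=11 (Q, w=9) cum 441
  x=15 (W, w=5) cum 446
⇒ x* = 3
y-coordinate, sorted with cumulative weight:
  y=0 (U, w=100) cum 100
  y=1 (V, w=55) cum 155
  y=3 (Q, w=9) cum 164
  y=3 (T, w=70) cum 234  ← median
  y=3 (W, w=5) cum 239
  y=8 (P, w=7) cum 246
  y=8 (S, w=110) cum 356
  y=10 (R, w=90) cum 446
⇒ y* = 3

(3, 3)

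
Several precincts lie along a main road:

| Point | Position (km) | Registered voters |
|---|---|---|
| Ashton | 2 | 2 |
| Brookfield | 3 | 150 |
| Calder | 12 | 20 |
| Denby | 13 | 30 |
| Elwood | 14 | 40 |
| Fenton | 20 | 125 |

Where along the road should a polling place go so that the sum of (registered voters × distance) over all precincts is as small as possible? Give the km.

For a sum of weighted absolute distances on a line, the optimum is the weighted median (not the mean). Total weight W = 367; half-weight = 183.5.
Sort by position and accumulate weight:
  km 2 (Ashton, w=2) → cum 2
  km 3 (Brookfield, w=150) → cum 152
  km 12 (Calder, w=20) → cum 172
  km 13 (Denby, w=30) → cum 202  ≥ 183.5 → median here
  km 14 (Elwood, w=40) → cum 242
  km 20 (Fenton, w=125) → cum 367
Optimal location: km 13.

x = 13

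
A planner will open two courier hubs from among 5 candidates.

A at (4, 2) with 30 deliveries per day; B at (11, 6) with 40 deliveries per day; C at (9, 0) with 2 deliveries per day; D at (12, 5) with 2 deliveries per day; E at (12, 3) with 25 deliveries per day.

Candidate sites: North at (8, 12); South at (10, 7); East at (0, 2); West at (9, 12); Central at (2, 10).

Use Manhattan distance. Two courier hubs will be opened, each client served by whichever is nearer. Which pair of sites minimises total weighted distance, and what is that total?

Evaluate every pair (each demand assigned to the nearer of the two):
  {South, East}: total = 374
  {South, Central}: total = 554
  {North, South}: total = 584
  {South, West}: total = 584
  {East, West}: total = 782
  {North, East}: total = 849
  {West, Central}: total = 964
  {East, Central}: total = 1017
  {North, Central}: total = 1033
  {North, West}: total = 1084
Best pair: {South, East} with total 374.

{South, East}, total 374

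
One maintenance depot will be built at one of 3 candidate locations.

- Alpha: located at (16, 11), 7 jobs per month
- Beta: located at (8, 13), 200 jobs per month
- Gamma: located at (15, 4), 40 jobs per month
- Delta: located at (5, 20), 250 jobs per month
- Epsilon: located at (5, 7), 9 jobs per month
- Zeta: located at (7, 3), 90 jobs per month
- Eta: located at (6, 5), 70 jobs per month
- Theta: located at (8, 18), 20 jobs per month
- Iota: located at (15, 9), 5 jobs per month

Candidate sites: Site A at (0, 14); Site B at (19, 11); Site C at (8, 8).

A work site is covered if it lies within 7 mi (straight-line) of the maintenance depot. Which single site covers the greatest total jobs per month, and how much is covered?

Site C, covering 369

Coverage radius r = 7 mi; a point is covered iff (Δx)²+(Δy)² ≤ 7² = 49.
  Site A (0, 14): covers {none} → 0
  Site B (19, 11): covers {Alpha, Iota} → 12
  Site C (8, 8): covers {Beta, Epsilon, Zeta, Eta} → 369
Maximum coverage at Site C: 369 jobs per month.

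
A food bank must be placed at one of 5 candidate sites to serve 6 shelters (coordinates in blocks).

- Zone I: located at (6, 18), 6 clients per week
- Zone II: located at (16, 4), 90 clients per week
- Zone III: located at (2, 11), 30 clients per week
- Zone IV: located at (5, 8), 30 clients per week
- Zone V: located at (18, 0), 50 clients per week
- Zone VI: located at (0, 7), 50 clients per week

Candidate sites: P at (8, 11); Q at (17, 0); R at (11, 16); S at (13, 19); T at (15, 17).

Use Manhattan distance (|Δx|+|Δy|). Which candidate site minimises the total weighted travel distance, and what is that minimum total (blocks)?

Q, total 3254 blocks

Total weighted distance at each candidate:
  P (8, 11): total = 3414
  Q (17, 0): total = 3254
  R (11, 16): total = 4562
  S (13, 19): total = 5258
  T (15, 17): total = 4710
Minimum is at Q with total 3254 blocks.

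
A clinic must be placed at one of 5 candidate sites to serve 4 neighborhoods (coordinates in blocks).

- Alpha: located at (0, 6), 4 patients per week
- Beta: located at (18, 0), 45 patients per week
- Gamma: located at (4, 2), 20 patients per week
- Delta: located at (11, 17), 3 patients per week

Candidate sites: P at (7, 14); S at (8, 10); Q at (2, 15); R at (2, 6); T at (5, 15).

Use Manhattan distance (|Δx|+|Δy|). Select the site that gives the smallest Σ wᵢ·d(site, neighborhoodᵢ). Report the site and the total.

R, total 1178 blocks

Total weighted distance at each candidate:
  P (7, 14): total = 1506
  S (8, 10): total = 1218
  Q (2, 15): total = 1772
  R (2, 6): total = 1178
  T (5, 15): total = 1620
Minimum is at R with total 1178 blocks.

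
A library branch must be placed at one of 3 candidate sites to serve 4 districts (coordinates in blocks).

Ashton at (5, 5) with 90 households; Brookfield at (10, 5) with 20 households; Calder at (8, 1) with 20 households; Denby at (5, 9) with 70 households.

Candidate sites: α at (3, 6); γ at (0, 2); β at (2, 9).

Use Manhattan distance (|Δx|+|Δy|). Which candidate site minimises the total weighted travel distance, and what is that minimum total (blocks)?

α, total 980 blocks

Total weighted distance at each candidate:
  α (3, 6): total = 980
  γ (0, 2): total = 2000
  β (2, 9): total = 1360
Minimum is at α with total 980 blocks.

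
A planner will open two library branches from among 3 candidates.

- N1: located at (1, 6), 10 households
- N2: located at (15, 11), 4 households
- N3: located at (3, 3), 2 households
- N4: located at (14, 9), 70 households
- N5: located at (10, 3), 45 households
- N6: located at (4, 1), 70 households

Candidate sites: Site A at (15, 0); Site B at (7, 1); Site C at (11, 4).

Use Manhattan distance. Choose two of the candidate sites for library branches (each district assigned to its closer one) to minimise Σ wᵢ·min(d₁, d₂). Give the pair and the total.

Evaluate every pair (each demand assigned to the nearer of the two):
  {Site B, Site C}: total = 1026
  {Site A, Site B}: total = 1301
  {Site A, Site C}: total = 1532
Best pair: {Site B, Site C} with total 1026.

{Site B, Site C}, total 1026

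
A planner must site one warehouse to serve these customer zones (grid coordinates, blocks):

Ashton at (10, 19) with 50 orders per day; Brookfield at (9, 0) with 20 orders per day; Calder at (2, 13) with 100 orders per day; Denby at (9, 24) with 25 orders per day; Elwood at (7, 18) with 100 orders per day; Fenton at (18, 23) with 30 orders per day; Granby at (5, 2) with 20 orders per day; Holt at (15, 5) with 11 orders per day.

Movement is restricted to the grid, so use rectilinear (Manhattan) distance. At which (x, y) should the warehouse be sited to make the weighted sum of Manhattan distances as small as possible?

Manhattan distance separates: Σwᵢ(|x−xᵢ|+|y−yᵢ|) = Σwᵢ|x−xᵢ| + Σwᵢ|y−yᵢ|, so x and y are optimised independently as 1-D weighted medians.
Total weight W = 356; half = 178.
x-coordinate, sorted with cumulative weight:
  x=2 (Calder, w=100) cum 100
  x=5 (Granby, w=20) cum 120
  x=7 (Elwood, w=100) cum 220  ← median
  x=9 (Brookfield, w=20) cum 240
  x=9 (Denby, w=25) cum 265
  x=10 (Ashton, w=50) cum 315
  x=15 (Holt, w=11) cum 326
  x=18 (Fenton, w=30) cum 356
⇒ x* = 7
y-coordinate, sorted with cumulative weight:
  y=0 (Brookfield, w=20) cum 20
  y=2 (Granby, w=20) cum 40
  y=5 (Holt, w=11) cum 51
  y=13 (Calder, w=100) cum 151
  y=18 (Elwood, w=100) cum 251  ← median
  y=19 (Ashton, w=50) cum 301
  y=23 (Fenton, w=30) cum 331
  y=24 (Denby, w=25) cum 356
⇒ y* = 18

(7, 18)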